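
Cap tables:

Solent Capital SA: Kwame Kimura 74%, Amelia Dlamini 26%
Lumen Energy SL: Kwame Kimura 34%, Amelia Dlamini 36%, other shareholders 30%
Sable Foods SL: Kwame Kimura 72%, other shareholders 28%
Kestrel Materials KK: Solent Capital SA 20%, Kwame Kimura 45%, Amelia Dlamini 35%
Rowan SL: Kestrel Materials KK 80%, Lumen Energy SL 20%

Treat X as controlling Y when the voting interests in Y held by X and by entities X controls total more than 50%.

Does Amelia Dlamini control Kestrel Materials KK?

Amelia's largest direct stake is 36% in Lumen, which does not meet the threshold, so Amelia controls no company.
In Kestrel, Amelia's side holds only 35%, not > 50%.
So Amelia does not control Kestrel.

No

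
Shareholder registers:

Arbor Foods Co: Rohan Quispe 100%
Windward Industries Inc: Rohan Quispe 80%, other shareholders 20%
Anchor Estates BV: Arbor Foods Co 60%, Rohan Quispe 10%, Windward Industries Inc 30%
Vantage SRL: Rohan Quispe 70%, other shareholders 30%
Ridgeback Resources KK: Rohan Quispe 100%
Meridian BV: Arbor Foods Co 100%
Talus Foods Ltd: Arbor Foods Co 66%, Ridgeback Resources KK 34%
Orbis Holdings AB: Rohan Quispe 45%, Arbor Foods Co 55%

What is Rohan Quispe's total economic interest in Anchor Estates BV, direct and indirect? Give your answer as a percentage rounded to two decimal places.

94.00%

Rohan reaches Anchor along 3 paths.
Via Arbor: 100% × 60% = 60%.
Direct stake: 10% = 10%.
Via Windward: 80% × 30% = 24%.
Total: 60% + 10% + 24% = 94%.
Rounded: 94.00%.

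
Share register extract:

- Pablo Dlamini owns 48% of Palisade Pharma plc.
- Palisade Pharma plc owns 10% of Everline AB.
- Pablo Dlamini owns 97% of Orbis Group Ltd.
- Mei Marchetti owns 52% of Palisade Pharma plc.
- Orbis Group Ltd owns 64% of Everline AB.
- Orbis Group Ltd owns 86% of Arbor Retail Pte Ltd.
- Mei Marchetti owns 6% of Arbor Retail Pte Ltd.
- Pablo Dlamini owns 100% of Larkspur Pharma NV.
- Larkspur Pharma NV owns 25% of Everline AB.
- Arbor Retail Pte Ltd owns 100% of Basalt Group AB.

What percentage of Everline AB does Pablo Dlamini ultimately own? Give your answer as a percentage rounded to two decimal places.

Pablo reaches Everline along 3 paths.
Via Larkspur: 100% × 25% = 25%.
Via Orbis: 97% × 64% = 62.08%.
Via Palisade: 48% × 10% = 4.8%.
Total: 25% + 62.08% + 4.8% = 91.88%.

91.88%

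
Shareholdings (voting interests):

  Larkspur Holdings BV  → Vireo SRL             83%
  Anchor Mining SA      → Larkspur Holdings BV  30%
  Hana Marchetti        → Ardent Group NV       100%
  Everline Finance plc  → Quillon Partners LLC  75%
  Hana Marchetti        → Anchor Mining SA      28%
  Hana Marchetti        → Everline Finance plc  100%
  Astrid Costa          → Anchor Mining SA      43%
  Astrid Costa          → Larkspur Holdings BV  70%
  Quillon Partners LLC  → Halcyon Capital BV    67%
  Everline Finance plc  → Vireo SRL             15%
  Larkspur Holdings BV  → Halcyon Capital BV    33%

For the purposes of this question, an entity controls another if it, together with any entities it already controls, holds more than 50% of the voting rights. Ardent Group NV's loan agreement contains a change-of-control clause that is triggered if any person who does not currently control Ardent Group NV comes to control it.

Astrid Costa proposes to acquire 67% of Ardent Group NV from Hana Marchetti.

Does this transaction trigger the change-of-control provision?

The purchase adds only to Astrid's holdings (Hana's stake shrinks), so Astrid is the only person who could newly come to control Ardent.
Astrid holds 70% of Larkspur, so Astrid controls Larkspur.
Larkspur holds 83% of Vireo, so Astrid controls Vireo.
Neither Astrid nor any entity Astrid controls holds any voting interest in Ardent.
So before the transaction, Astrid does not control Ardent.
After the purchase, Astrid holds 67% of Ardent directly, and Hana's stake falls to 33%.
Astrid holds 67% of Ardent, so Astrid controls Ardent.
Astrid did not control Ardent before and does after, so the clause is triggered.

Yes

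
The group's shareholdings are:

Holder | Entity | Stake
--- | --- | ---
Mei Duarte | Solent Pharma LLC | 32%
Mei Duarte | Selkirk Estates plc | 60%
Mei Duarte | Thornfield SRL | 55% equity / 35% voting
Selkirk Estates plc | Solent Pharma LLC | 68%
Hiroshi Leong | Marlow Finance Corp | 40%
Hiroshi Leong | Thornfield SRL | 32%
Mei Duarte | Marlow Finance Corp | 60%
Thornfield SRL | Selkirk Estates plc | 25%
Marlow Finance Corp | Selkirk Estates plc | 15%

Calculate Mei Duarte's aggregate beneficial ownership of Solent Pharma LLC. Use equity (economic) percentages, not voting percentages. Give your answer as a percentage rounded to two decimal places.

88.27%

Mei reaches Solent along 4 paths.
Direct stake: 32% = 32%.
Via Thornfield → Selkirk: 55% × 25% × 68% = 9.35%.
Via Selkirk: 60% × 68% = 40.8%.
Via Marlow → Selkirk: 60% × 15% × 68% = 6.12%.
Total: 32% + 9.35% + 40.8% + 6.12% = 88.27%.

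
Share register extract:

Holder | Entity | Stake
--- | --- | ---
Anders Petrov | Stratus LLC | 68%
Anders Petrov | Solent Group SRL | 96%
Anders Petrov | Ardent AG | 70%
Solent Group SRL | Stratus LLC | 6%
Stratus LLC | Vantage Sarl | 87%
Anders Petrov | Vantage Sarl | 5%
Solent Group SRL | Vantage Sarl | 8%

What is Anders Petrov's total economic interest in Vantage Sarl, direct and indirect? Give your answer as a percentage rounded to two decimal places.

76.85%

Anders reaches Vantage along 4 paths.
Direct stake: 5% = 5%.
Via Solent: 96% × 8% = 7.68%.
Via Stratus: 68% × 87% = 59.16%.
Via Solent → Stratus: 96% × 6% × 87% = 5.0112%.
Total: 5% + 7.68% + 59.16% + 5.0112% = 76.8512%.
Rounded: 76.85%.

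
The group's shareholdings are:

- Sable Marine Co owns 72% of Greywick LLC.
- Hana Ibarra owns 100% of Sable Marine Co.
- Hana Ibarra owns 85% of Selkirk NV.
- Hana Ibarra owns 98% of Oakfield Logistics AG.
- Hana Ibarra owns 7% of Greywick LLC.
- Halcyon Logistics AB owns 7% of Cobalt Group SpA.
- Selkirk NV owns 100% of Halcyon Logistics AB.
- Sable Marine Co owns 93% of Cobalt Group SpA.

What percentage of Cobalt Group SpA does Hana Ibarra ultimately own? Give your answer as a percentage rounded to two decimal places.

Hana reaches Cobalt along 2 paths.
Via Sable: 100% × 93% = 93%.
Via Selkirk → Halcyon: 85% × 100% × 7% = 5.95%.
Total: 93% + 5.95% = 98.95%.

98.95%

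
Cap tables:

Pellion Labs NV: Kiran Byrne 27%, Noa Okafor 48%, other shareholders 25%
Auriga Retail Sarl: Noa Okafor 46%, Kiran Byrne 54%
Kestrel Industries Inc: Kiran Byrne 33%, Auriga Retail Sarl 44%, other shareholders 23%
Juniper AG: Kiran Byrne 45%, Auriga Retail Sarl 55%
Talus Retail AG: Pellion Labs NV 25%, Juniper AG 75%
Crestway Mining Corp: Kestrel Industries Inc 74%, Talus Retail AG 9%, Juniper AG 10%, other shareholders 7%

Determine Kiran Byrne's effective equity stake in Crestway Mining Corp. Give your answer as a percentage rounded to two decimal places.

Kiran reaches Crestway along 7 paths.
Via Kestrel: 33% × 74% = 24.42%.
Via Auriga → Kestrel: 54% × 44% × 74% = 17.5824%.
Via Pellion → Talus: 27% × 25% × 9% = 0.6075%.
Via Juniper → Talus: 45% × 75% × 9% = 3.0375%.
Via Auriga → Juniper → Talus: 54% × 55% × 75% × 9% = 2.00475%.
Via Juniper: 45% × 10% = 4.5%.
Via Auriga → Juniper: 54% × 55% × 10% = 2.97%.
Total: 24.42% + 17.5824% + 0.6075% + 3.0375% + 2.00475% + 4.5% + 2.97% = 55.12215%.
Rounded: 55.12%.

55.12%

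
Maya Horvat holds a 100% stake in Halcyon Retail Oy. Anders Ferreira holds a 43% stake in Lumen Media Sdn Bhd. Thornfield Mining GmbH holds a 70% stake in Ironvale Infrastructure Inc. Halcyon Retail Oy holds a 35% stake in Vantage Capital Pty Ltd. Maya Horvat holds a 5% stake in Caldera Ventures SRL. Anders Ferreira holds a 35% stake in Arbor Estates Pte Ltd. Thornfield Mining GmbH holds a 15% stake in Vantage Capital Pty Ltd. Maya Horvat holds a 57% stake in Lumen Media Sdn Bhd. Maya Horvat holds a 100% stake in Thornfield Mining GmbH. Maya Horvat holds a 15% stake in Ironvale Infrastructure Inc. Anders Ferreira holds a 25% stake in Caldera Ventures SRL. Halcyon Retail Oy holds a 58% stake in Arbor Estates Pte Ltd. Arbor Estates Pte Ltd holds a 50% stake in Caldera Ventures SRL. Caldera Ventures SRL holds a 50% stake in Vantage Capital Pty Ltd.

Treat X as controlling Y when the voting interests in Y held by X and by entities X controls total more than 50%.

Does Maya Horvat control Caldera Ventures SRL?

Yes

Maya holds 100% of Halcyon, so Maya controls Halcyon.
Halcyon holds 58% of Arbor, so Maya controls Arbor.
Maya and Arbor together hold 5% + 50% = 55% of Caldera, so Maya controls Caldera.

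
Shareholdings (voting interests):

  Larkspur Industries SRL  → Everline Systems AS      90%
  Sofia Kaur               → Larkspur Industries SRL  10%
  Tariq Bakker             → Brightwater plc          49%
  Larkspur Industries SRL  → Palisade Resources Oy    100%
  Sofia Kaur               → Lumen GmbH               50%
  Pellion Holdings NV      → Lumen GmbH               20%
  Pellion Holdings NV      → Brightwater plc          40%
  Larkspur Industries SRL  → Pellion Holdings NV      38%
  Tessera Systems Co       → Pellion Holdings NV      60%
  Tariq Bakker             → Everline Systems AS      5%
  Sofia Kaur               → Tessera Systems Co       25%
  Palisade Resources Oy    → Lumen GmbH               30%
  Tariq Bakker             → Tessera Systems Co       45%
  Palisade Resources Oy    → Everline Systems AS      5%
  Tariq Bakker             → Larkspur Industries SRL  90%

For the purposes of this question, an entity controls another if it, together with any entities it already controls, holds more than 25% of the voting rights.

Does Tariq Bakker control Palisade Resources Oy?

Tariq holds 90% of Larkspur, so Tariq controls Larkspur.
Larkspur holds 100% of Palisade, so Tariq controls Palisade.

Yes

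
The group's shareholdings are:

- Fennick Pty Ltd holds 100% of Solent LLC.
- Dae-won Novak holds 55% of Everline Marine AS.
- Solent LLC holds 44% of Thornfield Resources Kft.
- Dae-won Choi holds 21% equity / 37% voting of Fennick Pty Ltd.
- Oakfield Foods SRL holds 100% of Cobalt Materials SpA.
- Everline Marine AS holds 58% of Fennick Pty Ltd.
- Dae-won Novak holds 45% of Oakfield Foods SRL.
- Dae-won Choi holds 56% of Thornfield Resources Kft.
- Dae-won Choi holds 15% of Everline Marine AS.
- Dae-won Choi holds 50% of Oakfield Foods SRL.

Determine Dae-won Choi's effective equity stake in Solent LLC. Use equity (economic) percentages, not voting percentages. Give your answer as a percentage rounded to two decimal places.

Dae-won Choi reaches Solent along 2 paths.
Via Everline → Fennick: 15% × 58% × 100% = 8.7%.
Via Fennick: 21% × 100% = 21%.
Total: 8.7% + 21% = 29.7%.
Rounded: 29.70%.

29.70%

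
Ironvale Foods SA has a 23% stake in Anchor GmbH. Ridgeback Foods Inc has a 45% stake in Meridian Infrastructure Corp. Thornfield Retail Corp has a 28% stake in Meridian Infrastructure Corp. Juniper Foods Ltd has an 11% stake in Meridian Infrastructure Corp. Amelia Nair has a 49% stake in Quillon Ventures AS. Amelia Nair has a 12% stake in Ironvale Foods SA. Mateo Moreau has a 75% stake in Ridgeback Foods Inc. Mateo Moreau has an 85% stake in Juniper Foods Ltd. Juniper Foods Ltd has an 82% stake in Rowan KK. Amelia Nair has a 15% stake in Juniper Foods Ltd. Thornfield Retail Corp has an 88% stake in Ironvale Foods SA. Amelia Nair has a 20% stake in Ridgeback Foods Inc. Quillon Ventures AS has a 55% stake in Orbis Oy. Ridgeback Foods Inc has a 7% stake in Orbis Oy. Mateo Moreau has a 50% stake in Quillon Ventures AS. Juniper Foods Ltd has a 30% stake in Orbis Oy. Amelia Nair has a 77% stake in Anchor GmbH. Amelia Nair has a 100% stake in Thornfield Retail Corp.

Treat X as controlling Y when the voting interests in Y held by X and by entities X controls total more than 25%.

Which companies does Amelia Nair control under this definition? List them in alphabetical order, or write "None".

Anchor GmbH, Ironvale Foods SA, Meridian Infrastructure Corp, Orbis Oy, Quillon Ventures AS, Thornfield Retail Corp

Amelia holds 100% of Thornfield, so Amelia controls Thornfield.
Amelia holds 49% of Quillon, so Amelia controls Quillon.
Thornfield and Amelia together hold 88% + 12% = 100% of Ironvale, so Amelia controls Ironvale.
Quillon holds 55% of Orbis, so Amelia controls Orbis.
Thornfield holds 28% of Meridian, so Amelia controls Meridian.
Amelia and Ironvale together hold 77% + 23% = 100% of Anchor, so Amelia controls Anchor.
No other company's threshold is met.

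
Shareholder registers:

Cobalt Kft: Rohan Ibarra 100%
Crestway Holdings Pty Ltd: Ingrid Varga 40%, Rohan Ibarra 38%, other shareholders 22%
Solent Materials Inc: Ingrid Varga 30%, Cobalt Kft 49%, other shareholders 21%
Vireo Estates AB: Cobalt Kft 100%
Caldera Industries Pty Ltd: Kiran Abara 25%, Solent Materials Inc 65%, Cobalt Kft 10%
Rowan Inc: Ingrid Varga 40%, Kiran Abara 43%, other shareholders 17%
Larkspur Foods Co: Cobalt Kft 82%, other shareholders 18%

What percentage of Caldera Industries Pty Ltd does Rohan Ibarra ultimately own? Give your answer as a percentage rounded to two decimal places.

Rohan reaches Caldera along 2 paths.
Via Cobalt → Solent: 100% × 49% × 65% = 31.85%.
Via Cobalt: 100% × 10% = 10%.
Total: 31.85% + 10% = 41.85%.

41.85%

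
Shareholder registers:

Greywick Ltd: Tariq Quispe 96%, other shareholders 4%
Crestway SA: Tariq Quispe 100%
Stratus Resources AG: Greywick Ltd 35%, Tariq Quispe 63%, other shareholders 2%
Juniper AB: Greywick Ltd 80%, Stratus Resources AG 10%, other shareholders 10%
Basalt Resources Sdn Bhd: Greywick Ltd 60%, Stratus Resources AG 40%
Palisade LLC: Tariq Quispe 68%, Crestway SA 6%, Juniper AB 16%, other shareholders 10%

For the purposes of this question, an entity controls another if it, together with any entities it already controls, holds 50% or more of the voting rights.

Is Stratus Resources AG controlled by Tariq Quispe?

Yes

Tariq holds 96% of Greywick, so Tariq controls Greywick.
Greywick and Tariq together hold 35% + 63% = 98% of Stratus, so Tariq controls Stratus.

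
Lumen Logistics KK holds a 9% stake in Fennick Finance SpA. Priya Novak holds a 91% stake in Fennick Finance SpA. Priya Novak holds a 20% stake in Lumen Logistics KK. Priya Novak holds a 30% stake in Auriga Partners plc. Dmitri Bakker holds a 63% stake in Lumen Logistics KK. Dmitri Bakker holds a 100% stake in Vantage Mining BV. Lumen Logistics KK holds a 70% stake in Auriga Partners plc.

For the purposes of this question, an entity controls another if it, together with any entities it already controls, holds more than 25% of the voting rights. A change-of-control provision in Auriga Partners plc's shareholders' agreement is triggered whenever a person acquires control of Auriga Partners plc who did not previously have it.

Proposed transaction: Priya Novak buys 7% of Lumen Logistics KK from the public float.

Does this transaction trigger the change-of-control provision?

The purchase changes only Priya's holdings, so Priya is the only person who could newly come to control Auriga.
Priya holds 30% of Auriga, so Priya controls Auriga.
So Priya already controls Auriga before the transaction.
After the purchase, Priya's direct stake in Lumen rises to 20% + 7% = 27%.
Priya controlled Auriga already, so this is not a new person acquiring control; every other person's position is unchanged or reduced.
No new person acquires control, so the clause is not triggered.

No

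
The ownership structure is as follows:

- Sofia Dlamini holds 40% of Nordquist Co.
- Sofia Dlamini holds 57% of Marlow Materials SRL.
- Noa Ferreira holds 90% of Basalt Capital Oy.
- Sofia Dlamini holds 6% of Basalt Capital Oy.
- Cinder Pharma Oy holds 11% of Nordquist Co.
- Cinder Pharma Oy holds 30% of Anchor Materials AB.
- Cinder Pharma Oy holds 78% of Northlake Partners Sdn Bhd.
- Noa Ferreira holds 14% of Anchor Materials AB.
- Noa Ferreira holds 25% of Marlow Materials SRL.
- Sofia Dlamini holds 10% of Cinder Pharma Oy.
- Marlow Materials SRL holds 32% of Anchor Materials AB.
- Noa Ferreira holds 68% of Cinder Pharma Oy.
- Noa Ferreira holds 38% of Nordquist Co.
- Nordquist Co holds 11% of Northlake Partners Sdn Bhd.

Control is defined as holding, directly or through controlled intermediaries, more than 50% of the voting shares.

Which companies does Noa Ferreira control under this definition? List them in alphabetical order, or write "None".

Basalt Capital Oy, Cinder Pharma Oy, Northlake Partners Sdn Bhd

Noa holds 68% of Cinder, so Noa controls Cinder.
Noa holds 90% of Basalt, so Noa controls Basalt.
Cinder holds 78% of Northlake, so Noa controls Northlake.
No other company's threshold is met.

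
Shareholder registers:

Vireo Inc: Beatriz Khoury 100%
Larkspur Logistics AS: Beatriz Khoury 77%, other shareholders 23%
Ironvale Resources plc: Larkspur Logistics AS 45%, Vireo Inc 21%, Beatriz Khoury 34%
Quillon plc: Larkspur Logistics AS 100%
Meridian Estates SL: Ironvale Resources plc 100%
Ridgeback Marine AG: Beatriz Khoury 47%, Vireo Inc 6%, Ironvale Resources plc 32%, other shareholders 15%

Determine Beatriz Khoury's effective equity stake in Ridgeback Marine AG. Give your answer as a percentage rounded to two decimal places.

81.69%

Beatriz reaches Ridgeback along 5 paths.
Direct stake: 47% = 47%.
Via Vireo: 100% × 6% = 6%.
Via Larkspur → Ironvale: 77% × 45% × 32% = 11.088%.
Via Vireo → Ironvale: 100% × 21% × 32% = 6.72%.
Via Ironvale: 34% × 32% = 10.88%.
Total: 47% + 6% + 11.088% + 6.72% + 10.88% = 81.688%.
Rounded: 81.69%.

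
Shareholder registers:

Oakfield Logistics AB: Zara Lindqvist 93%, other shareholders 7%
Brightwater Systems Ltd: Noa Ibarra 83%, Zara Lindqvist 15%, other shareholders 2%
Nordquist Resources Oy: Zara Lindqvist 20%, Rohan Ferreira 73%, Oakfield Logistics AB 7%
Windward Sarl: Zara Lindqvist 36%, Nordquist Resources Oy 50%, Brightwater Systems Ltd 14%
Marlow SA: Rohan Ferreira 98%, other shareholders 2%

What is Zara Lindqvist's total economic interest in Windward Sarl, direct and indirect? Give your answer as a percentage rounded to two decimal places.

51.36%

Zara reaches Windward along 4 paths.
Direct stake: 36% = 36%.
Via Nordquist: 20% × 50% = 10%.
Via Oakfield → Nordquist: 93% × 7% × 50% = 3.255%.
Via Brightwater: 15% × 14% = 2.1%.
Total: 36% + 10% + 3.255% + 2.1% = 51.355%.
Rounded: 51.36%.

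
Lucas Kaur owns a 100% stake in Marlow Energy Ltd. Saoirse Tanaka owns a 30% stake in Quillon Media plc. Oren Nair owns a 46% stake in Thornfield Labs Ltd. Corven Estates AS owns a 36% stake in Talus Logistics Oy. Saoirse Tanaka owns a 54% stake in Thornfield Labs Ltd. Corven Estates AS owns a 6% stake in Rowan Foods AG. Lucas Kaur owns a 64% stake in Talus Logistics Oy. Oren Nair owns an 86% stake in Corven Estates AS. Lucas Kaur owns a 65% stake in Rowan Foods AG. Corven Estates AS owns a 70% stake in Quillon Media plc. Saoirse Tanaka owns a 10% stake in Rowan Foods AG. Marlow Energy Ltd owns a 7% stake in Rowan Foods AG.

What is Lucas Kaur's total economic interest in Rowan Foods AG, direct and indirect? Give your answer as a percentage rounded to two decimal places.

Lucas reaches Rowan along 2 paths.
Via Marlow: 100% × 7% = 7%.
Direct stake: 65% = 65%.
Total: 7% + 65% = 72%.
Rounded: 72.00%.

72.00%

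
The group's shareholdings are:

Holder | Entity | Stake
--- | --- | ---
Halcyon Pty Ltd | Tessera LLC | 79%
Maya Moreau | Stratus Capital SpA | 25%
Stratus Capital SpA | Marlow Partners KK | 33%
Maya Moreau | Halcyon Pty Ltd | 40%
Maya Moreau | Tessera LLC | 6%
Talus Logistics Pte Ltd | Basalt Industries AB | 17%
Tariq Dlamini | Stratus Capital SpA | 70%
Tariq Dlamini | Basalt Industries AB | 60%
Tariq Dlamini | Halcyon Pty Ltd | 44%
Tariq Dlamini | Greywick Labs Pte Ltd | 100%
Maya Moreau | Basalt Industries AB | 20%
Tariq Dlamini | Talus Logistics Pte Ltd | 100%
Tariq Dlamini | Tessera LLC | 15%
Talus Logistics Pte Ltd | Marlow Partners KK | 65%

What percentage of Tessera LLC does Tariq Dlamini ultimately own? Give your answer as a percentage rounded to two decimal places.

Tariq reaches Tessera along 2 paths.
Direct stake: 15% = 15%.
Via Halcyon: 44% × 79% = 34.76%.
Total: 15% + 34.76% = 49.76%.

49.76%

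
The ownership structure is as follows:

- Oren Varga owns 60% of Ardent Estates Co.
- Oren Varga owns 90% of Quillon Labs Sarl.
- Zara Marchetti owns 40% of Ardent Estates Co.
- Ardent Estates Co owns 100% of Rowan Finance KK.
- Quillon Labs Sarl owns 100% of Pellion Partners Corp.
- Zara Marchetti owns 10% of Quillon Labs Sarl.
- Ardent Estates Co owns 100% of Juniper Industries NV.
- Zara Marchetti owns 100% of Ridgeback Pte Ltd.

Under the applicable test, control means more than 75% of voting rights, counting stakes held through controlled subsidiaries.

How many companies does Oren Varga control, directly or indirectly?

Oren holds 90% of Quillon, so Oren controls Quillon.
Quillon holds 100% of Pellion, so Oren controls Pellion.
No other company's threshold is met.
Oren controls 2 companies.

2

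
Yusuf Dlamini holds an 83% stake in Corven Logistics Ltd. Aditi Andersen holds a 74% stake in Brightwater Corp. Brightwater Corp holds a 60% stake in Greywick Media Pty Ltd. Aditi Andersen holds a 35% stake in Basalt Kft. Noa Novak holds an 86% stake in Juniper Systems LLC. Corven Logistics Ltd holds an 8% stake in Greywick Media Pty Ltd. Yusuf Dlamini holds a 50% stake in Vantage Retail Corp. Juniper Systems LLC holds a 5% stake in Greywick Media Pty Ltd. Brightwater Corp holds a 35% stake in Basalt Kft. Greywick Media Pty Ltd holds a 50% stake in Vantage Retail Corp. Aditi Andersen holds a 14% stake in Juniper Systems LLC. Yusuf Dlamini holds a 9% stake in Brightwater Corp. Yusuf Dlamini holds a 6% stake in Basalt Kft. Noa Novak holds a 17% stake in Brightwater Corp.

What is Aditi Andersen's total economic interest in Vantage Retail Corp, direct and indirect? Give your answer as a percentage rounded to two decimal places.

22.55%

Aditi reaches Vantage along 2 paths.
Via Brightwater → Greywick: 74% × 60% × 50% = 22.2%.
Via Juniper → Greywick: 14% × 5% × 50% = 0.35%.
Total: 22.2% + 0.35% = 22.55%.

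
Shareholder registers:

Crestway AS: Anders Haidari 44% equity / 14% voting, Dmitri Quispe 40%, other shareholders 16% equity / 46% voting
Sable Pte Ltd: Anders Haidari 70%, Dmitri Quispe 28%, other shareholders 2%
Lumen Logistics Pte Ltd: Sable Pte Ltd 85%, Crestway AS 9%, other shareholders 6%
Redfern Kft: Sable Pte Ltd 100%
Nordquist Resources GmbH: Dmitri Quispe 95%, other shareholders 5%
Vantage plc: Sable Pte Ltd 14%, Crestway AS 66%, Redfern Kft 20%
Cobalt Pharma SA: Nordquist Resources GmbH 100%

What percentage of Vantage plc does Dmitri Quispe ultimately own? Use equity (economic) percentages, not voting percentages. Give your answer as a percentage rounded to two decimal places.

Dmitri reaches Vantage along 3 paths.
Via Sable: 28% × 14% = 3.92%.
Via Crestway: 40% × 66% = 26.4%.
Via Sable → Redfern: 28% × 100% × 20% = 5.6%.
Total: 3.92% + 26.4% + 5.6% = 35.92%.

35.92%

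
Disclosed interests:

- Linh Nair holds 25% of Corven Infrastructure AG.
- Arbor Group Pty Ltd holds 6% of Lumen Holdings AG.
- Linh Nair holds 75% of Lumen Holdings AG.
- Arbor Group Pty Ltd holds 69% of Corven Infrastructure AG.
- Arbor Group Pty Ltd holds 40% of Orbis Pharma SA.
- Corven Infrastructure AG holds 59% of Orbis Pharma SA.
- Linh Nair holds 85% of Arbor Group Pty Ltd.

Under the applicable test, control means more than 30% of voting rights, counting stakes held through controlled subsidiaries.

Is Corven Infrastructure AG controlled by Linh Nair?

Linh holds 85% of Arbor, so Linh controls Arbor.
Linh and Arbor together hold 25% + 69% = 94% of Corven, so Linh controls Corven.

Yes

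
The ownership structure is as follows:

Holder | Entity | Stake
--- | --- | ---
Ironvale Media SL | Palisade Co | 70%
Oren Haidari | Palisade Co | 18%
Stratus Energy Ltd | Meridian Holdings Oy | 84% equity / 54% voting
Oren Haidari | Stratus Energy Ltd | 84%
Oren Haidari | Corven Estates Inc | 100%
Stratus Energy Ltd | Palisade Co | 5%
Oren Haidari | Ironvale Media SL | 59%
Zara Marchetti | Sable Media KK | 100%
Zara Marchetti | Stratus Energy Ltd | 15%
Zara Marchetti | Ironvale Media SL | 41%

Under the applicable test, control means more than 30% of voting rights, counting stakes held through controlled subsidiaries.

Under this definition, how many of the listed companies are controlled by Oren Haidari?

Oren holds 84% of Stratus, so Oren controls Stratus.
Oren holds 59% of Ironvale, so Oren controls Ironvale.
Ironvale and Oren and Stratus together hold 70% + 18% + 5% = 93% of Palisade, so Oren controls Palisade.
Stratus holds 54% of Meridian, so Oren controls Meridian.
Oren holds 100% of Corven, so Oren controls Corven.
No other company's threshold is met.
Oren controls 5 companies.

5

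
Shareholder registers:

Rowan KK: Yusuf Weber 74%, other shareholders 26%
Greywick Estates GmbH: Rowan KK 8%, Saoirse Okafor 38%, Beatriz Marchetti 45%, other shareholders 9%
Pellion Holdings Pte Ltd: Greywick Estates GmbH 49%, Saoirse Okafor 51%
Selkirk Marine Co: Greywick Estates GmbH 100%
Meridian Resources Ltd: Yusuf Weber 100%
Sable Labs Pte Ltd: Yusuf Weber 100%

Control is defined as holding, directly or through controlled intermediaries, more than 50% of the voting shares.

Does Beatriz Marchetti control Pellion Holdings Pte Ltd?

Beatriz's largest direct stake is 45% in Greywick, which does not meet the threshold, so Beatriz controls no company.
Neither Beatriz nor any entity Beatriz controls holds any voting interest in Pellion.
So Beatriz does not control Pellion.

No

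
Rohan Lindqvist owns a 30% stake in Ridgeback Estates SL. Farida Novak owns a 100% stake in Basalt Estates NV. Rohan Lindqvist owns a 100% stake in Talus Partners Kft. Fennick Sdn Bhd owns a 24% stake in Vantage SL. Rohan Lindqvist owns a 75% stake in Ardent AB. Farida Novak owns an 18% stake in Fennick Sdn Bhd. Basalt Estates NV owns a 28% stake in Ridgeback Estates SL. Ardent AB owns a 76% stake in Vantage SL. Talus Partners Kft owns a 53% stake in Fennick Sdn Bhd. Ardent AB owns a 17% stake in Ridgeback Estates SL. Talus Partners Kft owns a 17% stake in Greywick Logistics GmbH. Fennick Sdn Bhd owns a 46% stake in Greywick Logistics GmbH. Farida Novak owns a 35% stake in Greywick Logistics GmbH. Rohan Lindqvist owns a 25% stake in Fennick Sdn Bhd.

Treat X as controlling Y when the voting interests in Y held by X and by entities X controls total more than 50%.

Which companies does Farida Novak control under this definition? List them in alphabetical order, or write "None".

Basalt Estates NV

Farida holds 100% of Basalt, so Farida controls Basalt.
No other company's threshold is met.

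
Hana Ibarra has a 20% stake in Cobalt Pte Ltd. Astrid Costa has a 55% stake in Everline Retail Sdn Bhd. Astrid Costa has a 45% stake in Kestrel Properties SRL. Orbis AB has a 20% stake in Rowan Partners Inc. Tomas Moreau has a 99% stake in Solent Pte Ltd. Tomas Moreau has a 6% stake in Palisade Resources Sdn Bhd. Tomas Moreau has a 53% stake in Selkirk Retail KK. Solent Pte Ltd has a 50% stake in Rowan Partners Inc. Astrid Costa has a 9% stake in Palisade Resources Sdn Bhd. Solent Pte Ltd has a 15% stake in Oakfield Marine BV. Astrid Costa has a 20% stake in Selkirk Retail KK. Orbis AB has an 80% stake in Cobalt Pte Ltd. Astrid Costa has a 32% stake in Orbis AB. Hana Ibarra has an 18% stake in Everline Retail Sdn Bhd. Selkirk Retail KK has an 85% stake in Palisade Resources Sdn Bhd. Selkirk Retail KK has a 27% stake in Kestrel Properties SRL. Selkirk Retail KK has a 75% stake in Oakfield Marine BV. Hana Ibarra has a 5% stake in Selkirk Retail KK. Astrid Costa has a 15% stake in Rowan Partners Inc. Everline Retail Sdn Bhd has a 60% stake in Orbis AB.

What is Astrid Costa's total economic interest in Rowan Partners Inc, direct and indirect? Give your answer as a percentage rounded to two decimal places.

28.00%

Astrid reaches Rowan along 3 paths.
Via Everline → Orbis: 55% × 60% × 20% = 6.6%.
Via Orbis: 32% × 20% = 6.4%.
Direct stake: 15% = 15%.
Total: 6.6% + 6.4% + 15% = 28%.
Rounded: 28.00%.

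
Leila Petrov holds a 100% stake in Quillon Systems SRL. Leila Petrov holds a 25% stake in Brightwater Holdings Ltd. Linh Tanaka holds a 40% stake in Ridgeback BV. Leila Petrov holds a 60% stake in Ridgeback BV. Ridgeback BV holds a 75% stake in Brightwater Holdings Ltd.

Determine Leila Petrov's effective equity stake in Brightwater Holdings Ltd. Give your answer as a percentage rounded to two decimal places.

70.00%

Leila reaches Brightwater along 2 paths.
Via Ridgeback: 60% × 75% = 45%.
Direct stake: 25% = 25%.
Total: 45% + 25% = 70%.
Rounded: 70.00%.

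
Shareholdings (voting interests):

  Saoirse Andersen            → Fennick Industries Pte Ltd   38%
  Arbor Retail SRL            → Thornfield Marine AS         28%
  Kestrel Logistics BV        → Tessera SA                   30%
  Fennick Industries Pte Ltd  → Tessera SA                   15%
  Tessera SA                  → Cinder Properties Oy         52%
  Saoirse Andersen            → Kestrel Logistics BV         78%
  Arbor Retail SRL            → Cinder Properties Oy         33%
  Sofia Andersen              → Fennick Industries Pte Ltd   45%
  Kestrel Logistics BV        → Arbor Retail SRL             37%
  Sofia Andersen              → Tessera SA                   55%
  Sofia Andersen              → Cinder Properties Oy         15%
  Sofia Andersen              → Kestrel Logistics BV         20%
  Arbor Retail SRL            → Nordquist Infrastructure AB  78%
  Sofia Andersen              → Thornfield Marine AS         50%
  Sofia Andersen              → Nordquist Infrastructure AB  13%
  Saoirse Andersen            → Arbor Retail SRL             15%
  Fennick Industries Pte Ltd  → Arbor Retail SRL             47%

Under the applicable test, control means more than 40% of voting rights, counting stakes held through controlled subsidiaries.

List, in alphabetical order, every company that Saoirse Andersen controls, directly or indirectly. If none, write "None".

Saoirse holds 78% of Kestrel, so Saoirse controls Kestrel.
Kestrel and Saoirse together hold 37% + 15% = 52% of Arbor, so Saoirse controls Arbor.
Arbor holds 78% of Nordquist, so Saoirse controls Nordquist.
No other company's threshold is met.

Arbor Retail SRL, Kestrel Logistics BV, Nordquist Infrastructure AB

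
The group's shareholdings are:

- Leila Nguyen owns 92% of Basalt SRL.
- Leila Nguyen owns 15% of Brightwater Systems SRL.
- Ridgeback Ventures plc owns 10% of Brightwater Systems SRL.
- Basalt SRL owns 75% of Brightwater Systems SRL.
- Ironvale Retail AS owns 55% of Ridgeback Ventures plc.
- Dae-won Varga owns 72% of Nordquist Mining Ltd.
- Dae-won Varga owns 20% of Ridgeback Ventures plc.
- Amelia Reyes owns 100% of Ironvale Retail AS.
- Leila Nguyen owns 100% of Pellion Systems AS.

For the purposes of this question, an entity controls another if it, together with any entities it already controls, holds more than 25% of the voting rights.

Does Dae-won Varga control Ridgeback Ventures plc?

Dae-won holds 72% of Nordquist, so Dae-won controls Nordquist.
In Ridgeback, Dae-won's side holds only 20%, not > 25%.
So Dae-won does not control Ridgeback.

No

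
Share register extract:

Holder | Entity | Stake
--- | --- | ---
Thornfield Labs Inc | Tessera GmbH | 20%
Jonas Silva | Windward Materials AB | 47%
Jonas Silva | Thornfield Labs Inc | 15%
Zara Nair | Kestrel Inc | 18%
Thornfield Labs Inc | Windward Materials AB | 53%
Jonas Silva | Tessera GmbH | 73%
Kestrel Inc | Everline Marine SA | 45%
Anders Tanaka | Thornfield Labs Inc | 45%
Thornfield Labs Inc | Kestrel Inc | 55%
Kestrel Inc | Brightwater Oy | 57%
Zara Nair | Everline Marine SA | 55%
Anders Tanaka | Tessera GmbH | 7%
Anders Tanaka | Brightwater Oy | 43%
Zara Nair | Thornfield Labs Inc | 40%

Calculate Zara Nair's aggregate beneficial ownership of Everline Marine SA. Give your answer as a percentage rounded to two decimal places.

Zara reaches Everline along 3 paths.
Via Kestrel: 18% × 45% = 8.1%.
Via Thornfield → Kestrel: 40% × 55% × 45% = 9.9%.
Direct stake: 55% = 55%.
Total: 8.1% + 9.9% + 55% = 73%.
Rounded: 73.00%.

73.00%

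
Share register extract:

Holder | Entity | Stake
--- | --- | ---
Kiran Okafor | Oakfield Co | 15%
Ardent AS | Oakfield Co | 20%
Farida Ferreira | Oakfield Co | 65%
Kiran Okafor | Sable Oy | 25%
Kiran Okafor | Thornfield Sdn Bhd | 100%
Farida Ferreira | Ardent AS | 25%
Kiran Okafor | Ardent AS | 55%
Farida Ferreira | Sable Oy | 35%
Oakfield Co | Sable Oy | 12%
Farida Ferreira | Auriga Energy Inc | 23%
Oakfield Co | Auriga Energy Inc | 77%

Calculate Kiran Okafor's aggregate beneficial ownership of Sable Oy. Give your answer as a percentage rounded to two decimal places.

Kiran reaches Sable along 3 paths.
Via Oakfield: 15% × 12% = 1.8%.
Via Ardent → Oakfield: 55% × 20% × 12% = 1.32%.
Direct stake: 25% = 25%.
Total: 1.8% + 1.32% + 25% = 28.12%.

28.12%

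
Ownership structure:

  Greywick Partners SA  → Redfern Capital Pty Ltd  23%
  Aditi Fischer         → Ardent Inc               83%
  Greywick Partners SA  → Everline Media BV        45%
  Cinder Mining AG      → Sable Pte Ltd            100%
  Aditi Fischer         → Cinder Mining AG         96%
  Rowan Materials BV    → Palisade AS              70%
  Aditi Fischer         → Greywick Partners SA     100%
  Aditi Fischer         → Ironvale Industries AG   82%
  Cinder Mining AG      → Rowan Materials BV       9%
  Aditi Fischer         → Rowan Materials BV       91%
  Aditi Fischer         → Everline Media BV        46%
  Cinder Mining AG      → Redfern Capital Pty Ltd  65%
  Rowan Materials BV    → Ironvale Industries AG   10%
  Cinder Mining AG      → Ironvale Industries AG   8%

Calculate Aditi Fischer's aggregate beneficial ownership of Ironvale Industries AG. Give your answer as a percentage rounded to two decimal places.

99.64%

Aditi reaches Ironvale along 4 paths.
Via Cinder: 96% × 8% = 7.68%.
Via Rowan: 91% × 10% = 9.1%.
Via Cinder → Rowan: 96% × 9% × 10% = 0.864%.
Direct stake: 82% = 82%.
Total: 7.68% + 9.1% + 0.864% + 82% = 99.644%.
Rounded: 99.64%.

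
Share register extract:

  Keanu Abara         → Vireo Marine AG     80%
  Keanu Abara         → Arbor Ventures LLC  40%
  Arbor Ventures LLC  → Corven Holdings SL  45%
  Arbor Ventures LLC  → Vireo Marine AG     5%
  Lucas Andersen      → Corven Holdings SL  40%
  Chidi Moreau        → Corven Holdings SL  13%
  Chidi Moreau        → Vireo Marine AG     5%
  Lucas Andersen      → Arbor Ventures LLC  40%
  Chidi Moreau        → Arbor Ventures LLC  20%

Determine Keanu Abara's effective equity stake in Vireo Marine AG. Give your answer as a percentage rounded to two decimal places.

82.00%

Keanu reaches Vireo along 2 paths.
Direct stake: 80% = 80%.
Via Arbor: 40% × 5% = 2%.
Total: 80% + 2% = 82%.
Rounded: 82.00%.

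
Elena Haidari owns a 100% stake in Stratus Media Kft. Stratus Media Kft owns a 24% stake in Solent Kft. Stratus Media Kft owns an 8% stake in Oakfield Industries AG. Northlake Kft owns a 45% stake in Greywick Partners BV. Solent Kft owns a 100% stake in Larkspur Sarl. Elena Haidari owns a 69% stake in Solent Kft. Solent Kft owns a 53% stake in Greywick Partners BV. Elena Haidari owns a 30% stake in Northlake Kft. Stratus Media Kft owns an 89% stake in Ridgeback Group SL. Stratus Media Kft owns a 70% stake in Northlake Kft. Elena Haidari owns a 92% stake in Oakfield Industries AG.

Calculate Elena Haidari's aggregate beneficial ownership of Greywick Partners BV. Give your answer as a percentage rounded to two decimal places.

Elena reaches Greywick along 4 paths.
Via Stratus → Northlake: 100% × 70% × 45% = 31.5%.
Via Northlake: 30% × 45% = 13.5%.
Via Solent: 69% × 53% = 36.57%.
Via Stratus → Solent: 100% × 24% × 53% = 12.72%.
Total: 31.5% + 13.5% + 36.57% + 12.72% = 94.29%.

94.29%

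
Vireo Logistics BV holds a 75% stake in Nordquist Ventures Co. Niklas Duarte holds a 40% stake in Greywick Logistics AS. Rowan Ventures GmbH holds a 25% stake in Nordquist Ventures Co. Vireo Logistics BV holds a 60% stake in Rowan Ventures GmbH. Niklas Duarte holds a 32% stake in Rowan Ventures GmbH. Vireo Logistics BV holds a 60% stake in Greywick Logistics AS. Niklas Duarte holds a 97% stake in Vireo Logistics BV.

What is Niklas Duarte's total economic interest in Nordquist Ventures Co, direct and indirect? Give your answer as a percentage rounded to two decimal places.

Niklas reaches Nordquist along 3 paths.
Via Rowan: 32% × 25% = 8%.
Via Vireo → Rowan: 97% × 60% × 25% = 14.55%.
Via Vireo: 97% × 75% = 72.75%.
Total: 8% + 14.55% + 72.75% = 95.3%.
Rounded: 95.30%.

95.30%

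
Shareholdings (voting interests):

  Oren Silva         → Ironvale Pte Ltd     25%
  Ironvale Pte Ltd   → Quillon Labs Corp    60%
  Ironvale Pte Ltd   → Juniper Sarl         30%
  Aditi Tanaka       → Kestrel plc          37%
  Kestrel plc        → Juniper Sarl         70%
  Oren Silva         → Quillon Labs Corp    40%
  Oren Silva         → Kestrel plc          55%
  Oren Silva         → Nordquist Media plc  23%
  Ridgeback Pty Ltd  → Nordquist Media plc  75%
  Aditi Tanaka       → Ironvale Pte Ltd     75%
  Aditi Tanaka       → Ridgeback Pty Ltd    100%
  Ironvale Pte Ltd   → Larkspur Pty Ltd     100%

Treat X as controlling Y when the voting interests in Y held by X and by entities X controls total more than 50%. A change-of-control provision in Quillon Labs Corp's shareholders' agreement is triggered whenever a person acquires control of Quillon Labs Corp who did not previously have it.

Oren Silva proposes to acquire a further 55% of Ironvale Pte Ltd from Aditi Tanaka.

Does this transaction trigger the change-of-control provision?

Yes

The purchase adds only to Oren's holdings (Aditi's stake shrinks), so Oren is the only person who could newly come to control Quillon.
Oren holds 55% of Kestrel, so Oren controls Kestrel.
Kestrel holds 70% of Juniper, so Oren controls Juniper.
In Quillon, Oren's side holds only 40%, not > 50%.
So before the transaction, Oren does not control Quillon.
After the purchase, Oren's direct stake in Ironvale rises to 25% + 55% = 80%, and Aditi's stake falls to 20%.
Oren holds 80% of Ironvale, so Oren controls Ironvale.
Ironvale and Oren together hold 60% + 40% = 100% of Quillon, so Oren controls Quillon.
Oren did not control Quillon before and does after, so the clause is triggered.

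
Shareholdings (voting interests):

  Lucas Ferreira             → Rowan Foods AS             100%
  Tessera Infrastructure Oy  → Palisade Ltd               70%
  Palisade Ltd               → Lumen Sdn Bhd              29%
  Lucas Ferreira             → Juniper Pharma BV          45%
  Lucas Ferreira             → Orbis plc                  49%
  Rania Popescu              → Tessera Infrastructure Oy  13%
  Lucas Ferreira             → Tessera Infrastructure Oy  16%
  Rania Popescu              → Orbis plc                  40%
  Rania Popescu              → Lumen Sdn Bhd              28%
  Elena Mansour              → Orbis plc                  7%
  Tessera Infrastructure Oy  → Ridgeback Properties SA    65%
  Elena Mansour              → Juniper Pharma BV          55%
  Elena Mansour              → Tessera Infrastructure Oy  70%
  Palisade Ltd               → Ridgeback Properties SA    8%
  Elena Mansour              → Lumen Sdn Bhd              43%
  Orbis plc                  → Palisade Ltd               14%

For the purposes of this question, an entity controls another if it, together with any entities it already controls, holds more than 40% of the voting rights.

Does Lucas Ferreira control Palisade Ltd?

No

Lucas holds 49% of Orbis, so Lucas controls Orbis.
Lucas holds 100% of Rowan, so Lucas controls Rowan.
Lucas holds 45% of Juniper, so Lucas controls Juniper.
In Palisade, Lucas's side holds only 14%, not > 40%.
So Lucas does not control Palisade.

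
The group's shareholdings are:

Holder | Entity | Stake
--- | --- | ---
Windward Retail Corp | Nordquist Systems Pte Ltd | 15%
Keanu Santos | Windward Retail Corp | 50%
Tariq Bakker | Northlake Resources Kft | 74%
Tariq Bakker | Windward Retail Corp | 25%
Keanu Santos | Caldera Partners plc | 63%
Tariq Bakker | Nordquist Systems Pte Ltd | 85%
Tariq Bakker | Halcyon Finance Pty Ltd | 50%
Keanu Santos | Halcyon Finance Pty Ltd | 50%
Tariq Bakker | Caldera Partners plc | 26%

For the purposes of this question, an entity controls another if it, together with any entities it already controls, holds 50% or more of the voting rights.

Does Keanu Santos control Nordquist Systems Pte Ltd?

No

Keanu holds 50% of Windward, so Keanu controls Windward.
Keanu holds 63% of Caldera, so Keanu controls Caldera.
Keanu holds 50% of Halcyon, so Keanu controls Halcyon.
In Nordquist, Keanu's side holds only 15%, not ≥ 50%.
So Keanu does not control Nordquist.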